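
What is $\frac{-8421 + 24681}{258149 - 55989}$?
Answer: $\frac{813}{10108} \approx 0.080431$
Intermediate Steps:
$\frac{-8421 + 24681}{258149 - 55989} = \frac{16260}{202160} = 16260 \cdot \frac{1}{202160} = \frac{813}{10108}$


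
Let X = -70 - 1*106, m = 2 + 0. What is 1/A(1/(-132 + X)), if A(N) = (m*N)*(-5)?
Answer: 154/5 ≈ 30.800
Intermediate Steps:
m = 2
X = -176 (X = -70 - 106 = -176)
A(N) = -10*N (A(N) = (2*N)*(-5) = -10*N)
1/A(1/(-132 + X)) = 1/(-10/(-132 - 176)) = 1/(-10/(-308)) = 1/(-10*(-1/308)) = 1/(5/154) = 154/5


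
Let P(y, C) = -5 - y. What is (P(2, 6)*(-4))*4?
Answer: 112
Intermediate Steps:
(P(2, 6)*(-4))*4 = ((-5 - 1*2)*(-4))*4 = ((-5 - 2)*(-4))*4 = -7*(-4)*4 = 28*4 = 112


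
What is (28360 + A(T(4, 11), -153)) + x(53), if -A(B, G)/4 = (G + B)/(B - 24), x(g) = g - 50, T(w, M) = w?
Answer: 141666/5 ≈ 28333.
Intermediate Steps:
x(g) = -50 + g
A(B, G) = -4*(B + G)/(-24 + B) (A(B, G) = -4*(G + B)/(B - 24) = -4*(B + G)/(-24 + B))
(28360 + A(T(4, 11), -153)) + x(53) = (28360 + 4*(-1*4 - 1*(-153))/(-24 + 4)) + (-50 + 53) = (28360 + 4*(-4 + 153)/(-20)) + 3 = (28360 + 4*(-1/20)*149) + 3 = (28360 - 149/5) + 3 = 141651/5 + 3 = 141666/5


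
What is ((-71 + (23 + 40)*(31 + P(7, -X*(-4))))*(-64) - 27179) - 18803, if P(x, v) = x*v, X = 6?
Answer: -843806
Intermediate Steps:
P(x, v) = v*x
((-71 + (23 + 40)*(31 + P(7, -X*(-4))))*(-64) - 27179) - 18803 = ((-71 + (23 + 40)*(31 + (-1*6*(-4))*7))*(-64) - 27179) - 18803 = ((-71 + 63*(31 - 6*(-4)*7))*(-64) - 27179) - 18803 = ((-71 + 63*(31 + 24*7))*(-64) - 27179) - 18803 = ((-71 + 63*(31 + 168))*(-64) - 27179) - 18803 = ((-71 + 63*199)*(-64) - 27179) - 18803 = ((-71 + 12537)*(-64) - 27179) - 18803 = (12466*(-64) - 27179) - 18803 = (-797824 - 27179) - 18803 = -825003 - 18803 = -843806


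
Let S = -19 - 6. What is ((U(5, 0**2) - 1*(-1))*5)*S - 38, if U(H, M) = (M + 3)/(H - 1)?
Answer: -1027/4 ≈ -256.75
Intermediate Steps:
S = -25
U(H, M) = (3 + M)/(-1 + H)
((U(5, 0**2) - 1*(-1))*5)*S - 38 = (((3 + 0**2)/(-1 + 5) - 1*(-1))*5)*(-25) - 38 = (((3 + 0)/4 + 1)*5)*(-25) - 38 = (((1/4)*3 + 1)*5)*(-25) - 38 = ((3/4 + 1)*5)*(-25) - 38 = ((7/4)*5)*(-25) - 38 = (35/4)*(-25) - 38 = -875/4 - 38 = -1027/4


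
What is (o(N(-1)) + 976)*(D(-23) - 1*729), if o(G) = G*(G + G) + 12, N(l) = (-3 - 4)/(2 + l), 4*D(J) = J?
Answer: -1595877/2 ≈ -7.9794e+5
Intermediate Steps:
D(J) = J/4
N(l) = -7/(2 + l)
o(G) = 12 + 2*G² (o(G) = G*(2*G) + 12 = 2*G² + 12 = 12 + 2*G²)
(o(N(-1)) + 976)*(D(-23) - 1*729) = ((12 + 2*(-7/(2 - 1))²) + 976)*((¼)*(-23) - 1*729) = ((12 + 2*(-7/1)²) + 976)*(-23/4 - 729) = ((12 + 2*(-7*1)²) + 976)*(-2939/4) = ((12 + 2*(-7)²) + 976)*(-2939/4) = ((12 + 2*49) + 976)*(-2939/4) = ((12 + 98) + 976)*(-2939/4) = (110 + 976)*(-2939/4) = 1086*(-2939/4) = -1595877/2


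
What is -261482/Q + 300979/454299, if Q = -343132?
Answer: 111033268673/77942262234 ≈ 1.4246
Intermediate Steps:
-261482/Q + 300979/454299 = -261482/(-343132) + 300979/454299 = -261482*(-1/343132) + 300979*(1/454299) = 130741/171566 + 300979/454299 = 111033268673/77942262234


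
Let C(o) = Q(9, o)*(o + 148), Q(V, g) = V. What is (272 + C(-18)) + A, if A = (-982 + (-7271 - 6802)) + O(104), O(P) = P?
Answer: -13509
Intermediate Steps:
C(o) = 1332 + 9*o (C(o) = 9*(o + 148) = 9*(148 + o) = 1332 + 9*o)
A = -14951 (A = (-982 + (-7271 - 6802)) + 104 = (-982 - 14073) + 104 = -15055 + 104 = -14951)
(272 + C(-18)) + A = (272 + (1332 + 9*(-18))) - 14951 = (272 + (1332 - 162)) - 14951 = (272 + 1170) - 14951 = 1442 - 14951 = -13509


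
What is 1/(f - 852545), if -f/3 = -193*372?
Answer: -1/637157 ≈ -1.5695e-6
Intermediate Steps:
f = 215388 (f = -(-579)*372 = -3*(-71796) = 215388)
1/(f - 852545) = 1/(215388 - 852545) = 1/(-637157) = -1/637157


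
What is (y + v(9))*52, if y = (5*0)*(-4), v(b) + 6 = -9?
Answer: -780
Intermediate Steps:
v(b) = -15 (v(b) = -6 - 9 = -15)
y = 0 (y = 0*(-4) = 0)
(y + v(9))*52 = (0 - 15)*52 = -15*52 = -780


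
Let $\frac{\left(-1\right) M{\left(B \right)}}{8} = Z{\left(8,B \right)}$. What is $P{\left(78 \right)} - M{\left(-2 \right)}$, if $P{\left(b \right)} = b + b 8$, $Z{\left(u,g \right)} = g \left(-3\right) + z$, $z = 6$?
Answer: $798$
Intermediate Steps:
$Z{\left(u,g \right)} = 6 - 3 g$ ($Z{\left(u,g \right)} = g \left(-3\right) + 6 = - 3 g + 6 = 6 - 3 g$)
$P{\left(b \right)} = 9 b$ ($P{\left(b \right)} = b + 8 b = 9 b$)
$M{\left(B \right)} = -48 + 24 B$ ($M{\left(B \right)} = - 8 \left(6 - 3 B\right) = -48 + 24 B$)
$P{\left(78 \right)} - M{\left(-2 \right)} = 9 \cdot 78 - \left(-48 + 24 \left(-2\right)\right) = 702 - \left(-48 - 48\right) = 702 - -96 = 702 + 96 = 798$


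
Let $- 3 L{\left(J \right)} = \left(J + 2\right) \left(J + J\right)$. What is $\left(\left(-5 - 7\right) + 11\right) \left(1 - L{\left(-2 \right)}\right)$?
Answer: $-1$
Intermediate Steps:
$L{\left(J \right)} = - \frac{2 J \left(2 + J\right)}{3}$ ($L{\left(J \right)} = - \frac{\left(J + 2\right) \left(J + J\right)}{3} = - \frac{\left(2 + J\right) 2 J}{3} = - \frac{2 J \left(2 + J\right)}{3}$)
$\left(\left(-5 - 7\right) + 11\right) \left(1 - L{\left(-2 \right)}\right) = \left(\left(-5 - 7\right) + 11\right) \left(1 - \left(- \frac{2}{3}\right) \left(-2\right) \left(2 - 2\right)\right) = \left(\left(-5 - 7\right) + 11\right) \left(1 - \left(- \frac{2}{3}\right) \left(-2\right) 0\right) = \left(-12 + 11\right) \left(1 - 0\right) = - (1 + 0) = \left(-1\right) 1 = -1$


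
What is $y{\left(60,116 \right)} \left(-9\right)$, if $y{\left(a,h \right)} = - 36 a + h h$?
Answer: $-101664$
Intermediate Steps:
$y{\left(a,h \right)} = h^{2} - 36 a$ ($y{\left(a,h \right)} = - 36 a + h^{2} = h^{2} - 36 a$)
$y{\left(60,116 \right)} \left(-9\right) = \left(116^{2} - 2160\right) \left(-9\right) = \left(13456 - 2160\right) \left(-9\right) = 11296 \left(-9\right) = -101664$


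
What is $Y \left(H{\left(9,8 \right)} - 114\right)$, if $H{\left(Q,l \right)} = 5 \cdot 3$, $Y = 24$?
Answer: $-2376$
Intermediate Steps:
$H{\left(Q,l \right)} = 15$
$Y \left(H{\left(9,8 \right)} - 114\right) = 24 \left(15 - 114\right) = 24 \left(-99\right) = -2376$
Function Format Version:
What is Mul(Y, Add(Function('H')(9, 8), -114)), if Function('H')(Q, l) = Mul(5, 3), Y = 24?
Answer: -2376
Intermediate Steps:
Function('H')(Q, l) = 15
Mul(Y, Add(Function('H')(9, 8), -114)) = Mul(24, Add(15, -114)) = Mul(24, -99) = -2376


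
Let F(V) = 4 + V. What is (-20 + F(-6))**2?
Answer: 484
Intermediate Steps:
(-20 + F(-6))**2 = (-20 + (4 - 6))**2 = (-20 - 2)**2 = (-22)**2 = 484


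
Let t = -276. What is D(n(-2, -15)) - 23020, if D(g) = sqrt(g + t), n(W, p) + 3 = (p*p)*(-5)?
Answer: -23020 + 6*I*sqrt(39) ≈ -23020.0 + 37.47*I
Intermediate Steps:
n(W, p) = -3 - 5*p**2 (n(W, p) = -3 + (p*p)*(-5) = -3 + p**2*(-5) = -3 - 5*p**2)
D(g) = sqrt(-276 + g) (D(g) = sqrt(g - 276) = sqrt(-276 + g))
D(n(-2, -15)) - 23020 = sqrt(-276 + (-3 - 5*(-15)**2)) - 23020 = sqrt(-276 + (-3 - 5*225)) - 23020 = sqrt(-276 + (-3 - 1125)) - 23020 = sqrt(-276 - 1128) - 23020 = sqrt(-1404) - 23020 = 6*I*sqrt(39) - 23020 = -23020 + 6*I*sqrt(39)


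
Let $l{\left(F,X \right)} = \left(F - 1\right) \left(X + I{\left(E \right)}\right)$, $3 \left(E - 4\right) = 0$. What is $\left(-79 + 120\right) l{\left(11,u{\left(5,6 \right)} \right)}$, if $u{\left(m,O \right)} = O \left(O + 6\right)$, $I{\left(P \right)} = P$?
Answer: $31160$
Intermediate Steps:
$E = 4$ ($E = 4 + \frac{1}{3} \cdot 0 = 4 + 0 = 4$)
$u{\left(m,O \right)} = O \left(6 + O\right)$
$l{\left(F,X \right)} = \left(-1 + F\right) \left(4 + X\right)$ ($l{\left(F,X \right)} = \left(F - 1\right) \left(X + 4\right) = \left(-1 + F\right) \left(4 + X\right)$)
$\left(-79 + 120\right) l{\left(11,u{\left(5,6 \right)} \right)} = \left(-79 + 120\right) \left(-4 - 6 \left(6 + 6\right) + 4 \cdot 11 + 11 \cdot 6 \left(6 + 6\right)\right) = 41 \left(-4 - 6 \cdot 12 + 44 + 11 \cdot 6 \cdot 12\right) = 41 \left(-4 - 72 + 44 + 11 \cdot 72\right) = 41 \left(-4 - 72 + 44 + 792\right) = 41 \cdot 760 = 31160$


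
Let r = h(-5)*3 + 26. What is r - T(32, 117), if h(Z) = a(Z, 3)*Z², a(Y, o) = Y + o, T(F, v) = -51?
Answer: -73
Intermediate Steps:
h(Z) = Z²*(3 + Z) (h(Z) = (Z + 3)*Z² = (3 + Z)*Z² = Z²*(3 + Z))
r = -124 (r = ((-5)²*(3 - 5))*3 + 26 = (25*(-2))*3 + 26 = -50*3 + 26 = -150 + 26 = -124)
r - T(32, 117) = -124 - 1*(-51) = -124 + 51 = -73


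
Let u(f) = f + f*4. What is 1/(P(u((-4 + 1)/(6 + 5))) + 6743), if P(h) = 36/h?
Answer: 5/33583 ≈ 0.00014888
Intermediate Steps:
u(f) = 5*f (u(f) = f + 4*f = 5*f)
1/(P(u((-4 + 1)/(6 + 5))) + 6743) = 1/(36/((5*((-4 + 1)/(6 + 5)))) + 6743) = 1/(36/((5*(-3/11))) + 6743) = 1/(36/(-15/11) + 6743) = 1/(36*(-11/15) + 6743) = 1/(-132/5 + 6743) = 1/(33583/5) = 5/33583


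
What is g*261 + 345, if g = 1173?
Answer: 306498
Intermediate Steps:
g*261 + 345 = 1173*261 + 345 = 306153 + 345 = 306498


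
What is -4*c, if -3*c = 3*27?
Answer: 108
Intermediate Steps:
c = -27 ≈ -27.000
-4*c = -4*(-27) = 108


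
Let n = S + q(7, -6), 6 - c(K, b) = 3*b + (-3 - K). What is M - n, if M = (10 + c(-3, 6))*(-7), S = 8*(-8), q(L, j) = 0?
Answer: 78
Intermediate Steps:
c(K, b) = 9 + K - 3*b (c(K, b) = 6 - (3*b + (-3 - K)) = 6 - (-3 - K + 3*b) = 6 + (3 + K - 3*b) = 9 + K - 3*b)
S = -64
n = -64 (n = -64 + 0 = -64)
M = 14 (M = (10 + (9 - 3 - 3*6))*(-7) = (10 + (9 - 3 - 18))*(-7) = (10 - 12)*(-7) = -2*(-7) = 14)
M - n = 14 - 1*(-64) = 14 + 64 = 78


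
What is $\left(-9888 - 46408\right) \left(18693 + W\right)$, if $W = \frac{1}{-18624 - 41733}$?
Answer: $- \frac{2048908174400}{1947} \approx -1.0523 \cdot 10^{9}$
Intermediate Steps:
$W = - \frac{1}{60357}$ ($W = \frac{1}{-60357} = - \frac{1}{60357} \approx -1.6568 \cdot 10^{-5}$)
$\left(-9888 - 46408\right) \left(18693 + W\right) = \left(-9888 - 46408\right) \left(18693 - \frac{1}{60357}\right) = \left(-56296\right) \frac{1128253400}{60357} = - \frac{2048908174400}{1947}$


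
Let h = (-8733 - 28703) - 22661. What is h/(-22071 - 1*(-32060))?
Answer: -60097/9989 ≈ -6.0163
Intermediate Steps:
h = -60097 (h = -37436 - 22661 = -60097)
h/(-22071 - 1*(-32060)) = -60097/(-22071 - 1*(-32060)) = -60097/(-22071 + 32060) = -60097/9989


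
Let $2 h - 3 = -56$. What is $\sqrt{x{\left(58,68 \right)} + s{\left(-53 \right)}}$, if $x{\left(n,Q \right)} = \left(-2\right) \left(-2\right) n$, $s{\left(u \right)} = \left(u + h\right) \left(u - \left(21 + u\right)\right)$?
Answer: $\frac{\sqrt{7606}}{2} \approx 43.606$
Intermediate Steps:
$h = - \frac{53}{2}$ ($h = \frac{3}{2} + \frac{1}{2} \left(-56\right) = \frac{3}{2} - 28 = - \frac{53}{2} \approx -26.5$)
$s{\left(u \right)} = \frac{1113}{2} - 21 u$ ($s{\left(u \right)} = \left(u - \frac{53}{2}\right) \left(u - \left(21 + u\right)\right) = \left(- \frac{53}{2} + u\right) \left(-21\right) = \frac{1113}{2} - 21 u$)
$x{\left(n,Q \right)} = 4 n$
$\sqrt{x{\left(58,68 \right)} + s{\left(-53 \right)}} = \sqrt{4 \cdot 58 + \left(\frac{1113}{2} - -1113\right)} = \sqrt{232 + \left(\frac{1113}{2} + 1113\right)} = \sqrt{232 + \frac{3339}{2}} = \sqrt{\frac{3803}{2}} = \frac{\sqrt{7606}}{2}$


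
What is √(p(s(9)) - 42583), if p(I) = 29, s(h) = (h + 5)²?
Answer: I*√42554 ≈ 206.29*I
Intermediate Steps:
s(h) = (5 + h)²
√(p(s(9)) - 42583) = √(29 - 42583) = √(-42554) = I*√42554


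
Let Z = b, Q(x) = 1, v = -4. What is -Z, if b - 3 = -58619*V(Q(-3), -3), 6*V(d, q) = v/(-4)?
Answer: 58601/6 ≈ 9766.8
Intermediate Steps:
V(d, q) = ⅙ (V(d, q) = (-4/(-4))/6 = (-4*(-¼))/6 = (⅙)*1 = ⅙)
b = -58601/6 (b = 3 - 58619*⅙ = 3 - 58619/6 = -58601/6 ≈ -9766.8)
Z = -58601/6 ≈ -9766.8
-Z = -1*(-58601/6) = 58601/6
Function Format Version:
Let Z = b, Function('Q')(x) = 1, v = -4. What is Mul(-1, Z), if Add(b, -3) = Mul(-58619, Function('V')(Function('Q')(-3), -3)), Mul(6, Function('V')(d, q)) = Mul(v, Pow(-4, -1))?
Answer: Rational(58601, 6) ≈ 9766.8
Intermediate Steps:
Function('V')(d, q) = Rational(1, 6) (Function('V')(d, q) = Mul(Rational(1, 6), Mul(-4, Pow(-4, -1))) = Mul(Rational(1, 6), Mul(-4, Rational(-1, 4))) = Mul(Rational(1, 6), 1) = Rational(1, 6))
b = Rational(-58601, 6) (b = Add(3, Mul(-58619, Rational(1, 6))) = Add(3, Rational(-58619, 6)) = Rational(-58601, 6) ≈ -9766.8)
Z = Rational(-58601, 6) ≈ -9766.8
Mul(-1, Z) = Mul(-1, Rational(-58601, 6)) = Rational(58601, 6)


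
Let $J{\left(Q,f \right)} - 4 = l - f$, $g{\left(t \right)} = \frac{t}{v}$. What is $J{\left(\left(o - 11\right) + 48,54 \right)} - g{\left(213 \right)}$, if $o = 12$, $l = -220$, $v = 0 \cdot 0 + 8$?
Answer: $- \frac{2373}{8} \approx -296.63$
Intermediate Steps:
$v = 8$ ($v = 0 + 8 = 8$)
$g{\left(t \right)} = \frac{t}{8}$
$J{\left(Q,f \right)} = -216 - f$ ($J{\left(Q,f \right)} = 4 - \left(220 + f\right) = -216 - f$)
$J{\left(\left(o - 11\right) + 48,54 \right)} - g{\left(213 \right)} = \left(-216 - 54\right) - \frac{1}{8} \cdot 213 = \left(-216 - 54\right) - \frac{213}{8} = -270 - \frac{213}{8} = - \frac{2373}{8}$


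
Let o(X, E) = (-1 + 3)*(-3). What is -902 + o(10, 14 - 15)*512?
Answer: -3974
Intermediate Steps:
o(X, E) = -6 (o(X, E) = 2*(-3) = -6)
-902 + o(10, 14 - 15)*512 = -902 - 6*512 = -902 - 3072 = -3974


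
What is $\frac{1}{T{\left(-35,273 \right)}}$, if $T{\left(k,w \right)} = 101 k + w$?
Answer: $- \frac{1}{3262} \approx -0.00030656$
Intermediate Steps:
$T{\left(k,w \right)} = w + 101 k$
$\frac{1}{T{\left(-35,273 \right)}} = \frac{1}{273 + 101 \left(-35\right)} = \frac{1}{273 - 3535} = \frac{1}{-3262} = - \frac{1}{3262}$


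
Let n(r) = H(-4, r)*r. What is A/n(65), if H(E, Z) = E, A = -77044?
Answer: 19261/65 ≈ 296.32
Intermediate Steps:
n(r) = -4*r
A/n(65) = -77044/((-4*65)) = -77044/(-260) = -77044*(-1/260) = 19261/65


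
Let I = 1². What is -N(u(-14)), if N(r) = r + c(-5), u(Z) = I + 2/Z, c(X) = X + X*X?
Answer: -146/7 ≈ -20.857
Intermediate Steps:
c(X) = X + X²
I = 1
u(Z) = 1 + 2/Z
N(r) = 20 + r (N(r) = r - 5*(1 - 5) = r - 5*(-4) = r + 20 = 20 + r)
-N(u(-14)) = -(20 + (2 - 14)/(-14)) = -(20 - 1/14*(-12)) = -(20 + 6/7) = -1*146/7 = -146/7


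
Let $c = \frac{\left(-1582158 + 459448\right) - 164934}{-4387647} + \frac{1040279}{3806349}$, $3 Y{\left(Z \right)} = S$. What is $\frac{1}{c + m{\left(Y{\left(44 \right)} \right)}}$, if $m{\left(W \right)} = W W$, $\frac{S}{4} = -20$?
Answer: $\frac{16700915770803}{11885672369834069} \approx 0.0014051$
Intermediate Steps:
$S = -80$ ($S = 4 \left(-20\right) = -80$)
$Y{\left(Z \right)} = - \frac{80}{3}$ ($Y{\left(Z \right)} = \frac{1}{3} \left(-80\right) = - \frac{80}{3}$)
$m{\left(W \right)} = W^{2}$
$c = \frac{1051733276141}{1855657307867}$ ($c = \left(-1122710 - 164934\right) \left(- \frac{1}{4387647}\right) + 1040279 \cdot \frac{1}{3806349} = \left(-1287644\right) \left(- \frac{1}{4387647}\right) + \frac{1040279}{3806349} = \frac{1287644}{4387647} + \frac{1040279}{3806349} = \frac{1051733276141}{1855657307867} \approx 0.56677$)
$\frac{1}{c + m{\left(Y{\left(44 \right)} \right)}} = \frac{1}{\frac{1051733276141}{1855657307867} + \left(- \frac{80}{3}\right)^{2}} = \frac{1}{\frac{1051733276141}{1855657307867} + \frac{6400}{9}} = \frac{1}{\frac{11885672369834069}{16700915770803}} = \frac{16700915770803}{11885672369834069}$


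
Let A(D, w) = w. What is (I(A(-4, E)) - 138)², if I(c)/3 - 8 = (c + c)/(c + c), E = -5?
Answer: 12321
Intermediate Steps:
I(c) = 27 (I(c) = 24 + 3*((c + c)/(c + c)) = 24 + 3*((2*c)/((2*c))) = 24 + 3*((2*c)*(1/(2*c))) = 24 + 3*1 = 24 + 3 = 27)
(I(A(-4, E)) - 138)² = (27 - 138)² = (-111)² = 12321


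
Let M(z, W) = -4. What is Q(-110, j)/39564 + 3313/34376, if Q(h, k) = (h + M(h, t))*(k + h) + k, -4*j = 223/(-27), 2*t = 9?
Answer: 7480752619/18360702864 ≈ 0.40743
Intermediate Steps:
t = 9/2 (t = (1/2)*9 = 9/2 ≈ 4.5000)
j = 223/108 (j = -223/(4*(-27)) = -223*(-1)/(4*27) = -1/4*(-223/27) = 223/108 ≈ 2.0648)
Q(h, k) = k + (-4 + h)*(h + k) (Q(h, k) = (h - 4)*(k + h) + k = (-4 + h)*(h + k) + k = k + (-4 + h)*(h + k))
Q(-110, j)/39564 + 3313/34376 = ((-110)**2 - 4*(-110) - 3*223/108 - 110*223/108)/39564 + 3313/34376 = (12100 + 440 - 223/36 - 12265/54)*(1/39564) + 3313*(1/34376) = (1329121/108)*(1/39564) + 3313/34376 = 1329121/4272912 + 3313/34376 = 7480752619/18360702864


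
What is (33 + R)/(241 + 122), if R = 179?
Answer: 212/363 ≈ 0.58402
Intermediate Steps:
(33 + R)/(241 + 122) = (33 + 179)/(241 + 122) = 212/363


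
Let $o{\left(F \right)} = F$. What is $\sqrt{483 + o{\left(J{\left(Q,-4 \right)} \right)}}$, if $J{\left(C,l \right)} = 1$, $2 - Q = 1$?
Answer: $22$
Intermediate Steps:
$Q = 1$ ($Q = 2 - 1 = 1$)
$\sqrt{483 + o{\left(J{\left(Q,-4 \right)} \right)}} = \sqrt{483 + 1} = \sqrt{484} = 22$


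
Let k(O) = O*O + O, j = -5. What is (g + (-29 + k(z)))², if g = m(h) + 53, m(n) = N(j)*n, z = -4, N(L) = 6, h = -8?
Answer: 144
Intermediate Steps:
k(O) = O + O² (k(O) = O² + O = O + O²)
m(n) = 6*n
g = 5 (g = 6*(-8) + 53 = -48 + 53 = 5)
(g + (-29 + k(z)))² = (5 + (-29 - 4*(1 - 4)))² = (5 + (-29 - 4*(-3)))² = (5 + (-29 + 12))² = (5 - 17)² = (-12)² = 144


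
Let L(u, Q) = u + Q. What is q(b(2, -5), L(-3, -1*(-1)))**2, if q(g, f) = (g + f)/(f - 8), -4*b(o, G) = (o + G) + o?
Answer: 49/1600 ≈ 0.030625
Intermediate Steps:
b(o, G) = -o/2 - G/4 (b(o, G) = -((o + G) + o)/4 = -((G + o) + o)/4 = -(G + 2*o)/4 = -o/2 - G/4)
L(u, Q) = Q + u
q(g, f) = (f + g)/(-8 + f)
q(b(2, -5), L(-3, -1*(-1)))**2 = (((-1*(-1) - 3) + (-1/2*2 - 1/4*(-5)))/(-8 + (-1*(-1) - 3)))**2 = (((1 - 3) + (-1 + 5/4))/(-8 + (1 - 3)))**2 = ((-2 + 1/4)/(-8 - 2))**2 = (-7/4/(-10))**2 = (-1/10*(-7/4))**2 = (7/40)**2 = 49/1600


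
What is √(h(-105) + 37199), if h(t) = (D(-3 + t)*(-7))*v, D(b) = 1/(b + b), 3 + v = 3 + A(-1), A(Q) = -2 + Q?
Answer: √5356642/12 ≈ 192.87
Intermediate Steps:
v = -3 (v = -3 + (3 + (-2 - 1)) = -3 + (3 - 3) = -3 + 0 = -3)
D(b) = 1/(2*b)
h(t) = 21/(2*(-3 + t)) (h(t) = ((1/(2*(-3 + t)))*(-7))*(-3) = -7/(2*(-3 + t))*(-3) = 21/(2*(-3 + t)))
√(h(-105) + 37199) = √(21/(2*(-3 - 105)) + 37199) = √((21/2)/(-108) + 37199) = √((21/2)*(-1/108) + 37199) = √(-7/72 + 37199) = √(2678321/72) = √5356642/12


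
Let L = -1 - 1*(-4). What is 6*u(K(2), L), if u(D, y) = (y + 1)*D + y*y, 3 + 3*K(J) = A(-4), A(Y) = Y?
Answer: -2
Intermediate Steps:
K(J) = -7/3 (K(J) = -1 + (⅓)*(-4) = -1 - 4/3 = -7/3)
L = 3 (L = -1 + 4 = 3)
u(D, y) = y² + D*(1 + y) (u(D, y) = (1 + y)*D + y² = D*(1 + y) + y² = y² + D*(1 + y))
6*u(K(2), L) = 6*(-7/3 + 3² - 7/3*3) = 6*(-7/3 + 9 - 7) = 6*(-⅓) = -2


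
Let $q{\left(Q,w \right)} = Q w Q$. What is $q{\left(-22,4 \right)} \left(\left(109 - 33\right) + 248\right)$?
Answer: $627264$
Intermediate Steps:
$q{\left(Q,w \right)} = w Q^{2}$
$q{\left(-22,4 \right)} \left(\left(109 - 33\right) + 248\right) = 4 \left(-22\right)^{2} \left(\left(109 - 33\right) + 248\right) = 4 \cdot 484 \left(\left(109 - 33\right) + 248\right) = 1936 \left(76 + 248\right) = 1936 \cdot 324 = 627264$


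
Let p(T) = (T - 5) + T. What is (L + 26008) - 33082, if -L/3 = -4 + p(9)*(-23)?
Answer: -6165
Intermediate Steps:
p(T) = -5 + 2*T (p(T) = (-5 + T) + T = -5 + 2*T)
L = 909 (L = -3*(-4 + (-5 + 2*9)*(-23)) = -3*(-4 + (-5 + 18)*(-23)) = -3*(-4 + 13*(-23)) = -3*(-4 - 299) = -3*(-303) = 909)
(L + 26008) - 33082 = (909 + 26008) - 33082 = 26917 - 33082 = -6165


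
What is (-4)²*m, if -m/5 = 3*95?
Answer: -22800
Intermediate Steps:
m = -1425 (m = -15*95 = -5*285 = -1425)
(-4)²*m = (-4)²*(-1425) = 16*(-1425) = -22800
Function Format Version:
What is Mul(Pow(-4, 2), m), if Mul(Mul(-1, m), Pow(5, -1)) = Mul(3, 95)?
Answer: -22800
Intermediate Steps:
m = -1425 (m = Mul(-5, Mul(3, 95)) = Mul(-5, 285) = -1425)
Mul(Pow(-4, 2), m) = Mul(Pow(-4, 2), -1425) = Mul(16, -1425) = -22800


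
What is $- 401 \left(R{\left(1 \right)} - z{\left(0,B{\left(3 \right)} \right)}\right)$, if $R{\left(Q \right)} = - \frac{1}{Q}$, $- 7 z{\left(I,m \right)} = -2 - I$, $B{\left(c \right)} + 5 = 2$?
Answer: $\frac{3609}{7} \approx 515.57$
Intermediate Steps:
$B{\left(c \right)} = -3$ ($B{\left(c \right)} = -5 + 2 = -3$)
$z{\left(I,m \right)} = \frac{2}{7} + \frac{I}{7}$ ($z{\left(I,m \right)} = - \frac{-2 - I}{7} = \frac{2}{7} + \frac{I}{7}$)
$- 401 \left(R{\left(1 \right)} - z{\left(0,B{\left(3 \right)} \right)}\right) = - 401 \left(- 1^{-1} - \left(\frac{2}{7} + \frac{1}{7} \cdot 0\right)\right) = - 401 \left(\left(-1\right) 1 - \left(\frac{2}{7} + 0\right)\right) = - 401 \left(-1 - \frac{2}{7}\right) = \left(-401\right) \left(- \frac{9}{7}\right) = \frac{3609}{7}$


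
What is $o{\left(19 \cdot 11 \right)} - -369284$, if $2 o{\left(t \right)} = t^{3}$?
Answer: $\frac{9867897}{2} \approx 4.934 \cdot 10^{6}$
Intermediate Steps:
$o{\left(t \right)} = \frac{t^{3}}{2}$
$o{\left(19 \cdot 11 \right)} - -369284 = \frac{\left(19 \cdot 11\right)^{3}}{2} - -369284 = \frac{209^{3}}{2} + 369284 = \frac{1}{2} \cdot 9129329 + 369284 = \frac{9129329}{2} + 369284 = \frac{9867897}{2}$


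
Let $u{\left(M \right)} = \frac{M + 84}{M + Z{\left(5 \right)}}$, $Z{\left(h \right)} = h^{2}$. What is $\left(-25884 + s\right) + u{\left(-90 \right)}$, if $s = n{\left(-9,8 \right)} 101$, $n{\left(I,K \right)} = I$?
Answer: $- \frac{1741539}{65} \approx -26793.0$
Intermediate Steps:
$s = -909$ ($s = \left(-9\right) 101 = -909$)
$u{\left(M \right)} = \frac{84 + M}{25 + M}$ ($u{\left(M \right)} = \frac{M + 84}{M + 5^{2}} = \frac{84 + M}{M + 25} = \frac{84 + M}{25 + M}$)
$\left(-25884 + s\right) + u{\left(-90 \right)} = \left(-25884 - 909\right) + \frac{84 - 90}{25 - 90} = -26793 + \frac{1}{-65} \left(-6\right) = -26793 - - \frac{6}{65} = -26793 + \frac{6}{65} = - \frac{1741539}{65}$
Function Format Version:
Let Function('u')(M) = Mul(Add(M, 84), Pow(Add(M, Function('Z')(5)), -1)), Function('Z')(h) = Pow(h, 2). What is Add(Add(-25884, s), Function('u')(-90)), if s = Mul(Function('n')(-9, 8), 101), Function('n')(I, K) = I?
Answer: Rational(-1741539, 65) ≈ -26793.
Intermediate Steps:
s = -909 (s = Mul(-9, 101) = -909)
Function('u')(M) = Mul(Pow(Add(25, M), -1), Add(84, M)) (Function('u')(M) = Mul(Add(M, 84), Pow(Add(M, Pow(5, 2)), -1)) = Mul(Add(84, M), Pow(Add(M, 25), -1)) = Mul(Add(84, M), Pow(Add(25, M), -1)) = Mul(Pow(Add(25, M), -1), Add(84, M)))
Add(Add(-25884, s), Function('u')(-90)) = Add(Add(-25884, -909), Mul(Pow(Add(25, -90), -1), Add(84, -90))) = Add(-26793, Mul(Pow(-65, -1), -6)) = Add(-26793, Mul(Rational(-1, 65), -6)) = Add(-26793, Rational(6, 65)) = Rational(-1741539, 65)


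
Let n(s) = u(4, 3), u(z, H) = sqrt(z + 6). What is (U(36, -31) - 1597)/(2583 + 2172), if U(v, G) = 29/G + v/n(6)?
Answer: -16512/49135 + 6*sqrt(10)/7925 ≈ -0.33366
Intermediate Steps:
u(z, H) = sqrt(6 + z)
n(s) = sqrt(10) (n(s) = sqrt(6 + 4) = sqrt(10))
U(v, G) = 29/G + v*sqrt(10)/10 (U(v, G) = 29/G + v/(sqrt(10)) = 29/G + v*(sqrt(10)/10) = 29/G + v*sqrt(10)/10)
(U(36, -31) - 1597)/(2583 + 2172) = ((29/(-31) + (1/10)*36*sqrt(10)) - 1597)/(2583 + 2172) = ((29*(-1/31) + 18*sqrt(10)/5) - 1597)/4755 = ((-29/31 + 18*sqrt(10)/5) - 1597)*(1/4755) = (-49536/31 + 18*sqrt(10)/5)*(1/4755) = -16512/49135 + 6*sqrt(10)/7925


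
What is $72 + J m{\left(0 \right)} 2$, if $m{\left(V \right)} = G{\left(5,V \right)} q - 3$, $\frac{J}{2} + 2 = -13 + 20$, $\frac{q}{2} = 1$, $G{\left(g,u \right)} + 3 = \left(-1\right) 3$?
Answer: $-228$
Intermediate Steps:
$G{\left(g,u \right)} = -6$ ($G{\left(g,u \right)} = -3 - 3 = -6$)
$q = 2$ ($q = 2 \cdot 1 = 2$)
$J = 10$ ($J = -4 + 2 \left(-13 + 20\right) = -4 + 2 \cdot 7 = -4 + 14 = 10$)
$m{\left(V \right)} = -15$ ($m{\left(V \right)} = \left(-6\right) 2 - 3 = -12 - 3 = -15$)
$72 + J m{\left(0 \right)} 2 = 72 + 10 \left(-15\right) 2 = 72 - 300 = -228$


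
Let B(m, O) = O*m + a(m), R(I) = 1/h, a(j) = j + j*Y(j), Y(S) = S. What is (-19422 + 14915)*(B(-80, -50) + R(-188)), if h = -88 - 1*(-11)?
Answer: -3581437973/77 ≈ -4.6512e+7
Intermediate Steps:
h = -77 (h = -88 + 11 = -77)
a(j) = j + j**2 (a(j) = j + j*j = j + j**2)
R(I) = -1/77 (R(I) = 1/(-77) = -1/77)
B(m, O) = O*m + m*(1 + m)
(-19422 + 14915)*(B(-80, -50) + R(-188)) = (-19422 + 14915)*(-80*(1 - 50 - 80) - 1/77) = -4507*(-80*(-129) - 1/77) = -4507*(10320 - 1/77) = -4507*794639/77 = -3581437973/77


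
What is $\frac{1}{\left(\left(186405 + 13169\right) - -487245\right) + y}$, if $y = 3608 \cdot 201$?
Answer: $\frac{1}{1412027} \approx 7.082 \cdot 10^{-7}$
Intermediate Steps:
$y = 725208$
$\frac{1}{\left(\left(186405 + 13169\right) - -487245\right) + y} = \frac{1}{\left(\left(186405 + 13169\right) - -487245\right) + 725208} = \frac{1}{\left(199574 + 487245\right) + 725208} = \frac{1}{686819 + 725208} = \frac{1}{1412027}$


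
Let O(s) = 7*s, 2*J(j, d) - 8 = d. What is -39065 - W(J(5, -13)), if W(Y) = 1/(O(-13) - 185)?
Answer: -10781939/276 ≈ -39065.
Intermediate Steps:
J(j, d) = 4 + d/2
W(Y) = -1/276 (W(Y) = 1/(7*(-13) - 185) = 1/(-91 - 185) = 1/(-276) = -1/276)
-39065 - W(J(5, -13)) = -39065 - 1*(-1/276) = -39065 + 1/276 = -10781939/276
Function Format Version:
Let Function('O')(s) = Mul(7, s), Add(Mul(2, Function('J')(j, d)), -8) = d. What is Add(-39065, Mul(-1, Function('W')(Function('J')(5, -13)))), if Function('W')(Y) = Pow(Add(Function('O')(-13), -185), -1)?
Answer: Rational(-10781939, 276) ≈ -39065.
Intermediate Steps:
Function('J')(j, d) = Add(4, Mul(Rational(1, 2), d))
Function('W')(Y) = Rational(-1, 276) (Function('W')(Y) = Pow(Add(Mul(7, -13), -185), -1) = Pow(Add(-91, -185), -1) = Pow(-276, -1) = Rational(-1, 276))
Add(-39065, Mul(-1, Function('W')(Function('J')(5, -13)))) = Add(-39065, Mul(-1, Rational(-1, 276))) = Add(-39065, Rational(1, 276)) = Rational(-10781939, 276)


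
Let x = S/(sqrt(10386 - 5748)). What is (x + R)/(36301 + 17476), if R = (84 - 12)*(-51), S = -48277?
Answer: -3672/53777 - 48277*sqrt(4638)/249417726 ≈ -0.081464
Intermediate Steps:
R = -3672 (R = 72*(-51) = -3672)
x = -48277*sqrt(4638)/4638 (x = -48277/sqrt(10386 - 5748) = -48277*sqrt(4638)/4638 ≈ -708.88)
(x + R)/(36301 + 17476) = (-48277*sqrt(4638)/4638 - 3672)/(36301 + 17476) = (-3672 - 48277*sqrt(4638)/4638)/53777 = (-3672 - 48277*sqrt(4638)/4638)*(1/53777) = -3672/53777 - 48277*sqrt(4638)/249417726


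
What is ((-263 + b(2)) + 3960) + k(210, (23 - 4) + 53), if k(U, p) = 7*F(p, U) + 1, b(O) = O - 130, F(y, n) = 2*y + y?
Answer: 5082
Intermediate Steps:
F(y, n) = 3*y
b(O) = -130 + O
k(U, p) = 1 + 21*p (k(U, p) = 7*(3*p) + 1 = 21*p + 1 = 1 + 21*p)
((-263 + b(2)) + 3960) + k(210, (23 - 4) + 53) = ((-263 + (-130 + 2)) + 3960) + (1 + 21*((23 - 4) + 53)) = ((-263 - 128) + 3960) + (1 + 21*(19 + 53)) = (-391 + 3960) + (1 + 21*72) = 3569 + (1 + 1512) = 3569 + 1513 = 5082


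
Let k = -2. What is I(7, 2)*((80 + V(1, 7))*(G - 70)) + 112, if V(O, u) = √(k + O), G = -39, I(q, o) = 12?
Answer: -104528 - 1308*I ≈ -1.0453e+5 - 1308.0*I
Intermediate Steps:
V(O, u) = √(-2 + O)
I(7, 2)*((80 + V(1, 7))*(G - 70)) + 112 = 12*((80 + √(-2 + 1))*(-39 - 70)) + 112 = 12*((80 + √(-1))*(-109)) + 112 = 12*((80 + I)*(-109)) + 112 = 12*(-8720 - 109*I) + 112 = (-104640 - 1308*I) + 112 = -104528 - 1308*I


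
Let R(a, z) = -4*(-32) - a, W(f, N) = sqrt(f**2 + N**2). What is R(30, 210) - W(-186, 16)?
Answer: 98 - 2*sqrt(8713) ≈ -88.687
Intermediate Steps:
W(f, N) = sqrt(N**2 + f**2)
R(a, z) = 128 - a
R(30, 210) - W(-186, 16) = (128 - 1*30) - sqrt(16**2 + (-186)**2) = (128 - 30) - sqrt(256 + 34596) = 98 - sqrt(34852) = 98 - 2*sqrt(8713)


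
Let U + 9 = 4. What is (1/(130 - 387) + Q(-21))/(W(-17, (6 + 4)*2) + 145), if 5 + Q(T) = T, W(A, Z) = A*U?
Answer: -6683/59110 ≈ -0.11306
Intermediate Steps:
U = -5 (U = -9 + 4 = -5)
W(A, Z) = -5*A (W(A, Z) = A*(-5) = -5*A)
Q(T) = -5 + T
(1/(130 - 387) + Q(-21))/(W(-17, (6 + 4)*2) + 145) = (1/(130 - 387) + (-5 - 21))/(-5*(-17) + 145) = (1/(-257) - 26)/(85 + 145) = (-1/257 - 26)/230 = -6683/257*1/230 = -6683/59110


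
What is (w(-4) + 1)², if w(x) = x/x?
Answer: 4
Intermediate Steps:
w(x) = 1
(w(-4) + 1)² = (1 + 1)² = 2² = 4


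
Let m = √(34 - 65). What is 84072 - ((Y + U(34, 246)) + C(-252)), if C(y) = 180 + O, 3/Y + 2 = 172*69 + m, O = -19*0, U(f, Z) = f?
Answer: 11807372990248/140801987 + 3*I*√31/140801987 ≈ 83858.0 + 1.1863e-7*I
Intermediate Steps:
m = I*√31 (m = √(-31) = I*√31 ≈ 5.5678*I)
O = 0
Y = 3/(11866 + I*√31) (Y = 3/(-2 + (172*69 + I*√31)) = 3/(-2 + (11868 + I*√31)) = 3/(11866 + I*√31) ≈ 0.00025282 - 1.1863e-7*I)
C(y) = 180 (C(y) = 180 + 0 = 180)
84072 - ((Y + U(34, 246)) + C(-252)) = 84072 - (((35598/140801987 - 3*I*√31/140801987) + 34) + 180) = 84072 - ((4787303156/140801987 - 3*I*√31/140801987) + 180) = 84072 - (30131660816/140801987 - 3*I*√31/140801987) = 84072 + (-30131660816/140801987 + 3*I*√31/140801987) = 11807372990248/140801987 + 3*I*√31/140801987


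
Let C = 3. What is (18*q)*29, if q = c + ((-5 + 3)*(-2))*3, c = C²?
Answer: 10962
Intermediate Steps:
c = 9 (c = 3² = 9)
q = 21 (q = 9 + ((-5 + 3)*(-2))*3 = 9 - 2*(-2)*3 = 9 + 4*3 = 9 + 12 = 21)
(18*q)*29 = (18*21)*29 = 378*29 = 10962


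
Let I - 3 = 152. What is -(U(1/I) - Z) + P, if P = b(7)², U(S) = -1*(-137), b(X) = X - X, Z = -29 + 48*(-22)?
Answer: -1222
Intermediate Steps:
Z = -1085 (Z = -29 - 1056 = -1085)
b(X) = 0
I = 155 (I = 3 + 152 = 155)
U(S) = 137
P = 0 (P = 0² = 0)
-(U(1/I) - Z) + P = -(137 - 1*(-1085)) + 0 = -(137 + 1085) + 0 = -1*1222 + 0 = -1222 + 0 = -1222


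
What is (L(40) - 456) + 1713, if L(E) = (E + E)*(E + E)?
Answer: 7657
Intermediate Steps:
L(E) = 4*E² (L(E) = (2*E)*(2*E) = 4*E²)
(L(40) - 456) + 1713 = (4*40² - 456) + 1713 = (4*1600 - 456) + 1713 = (6400 - 456) + 1713 = 5944 + 1713 = 7657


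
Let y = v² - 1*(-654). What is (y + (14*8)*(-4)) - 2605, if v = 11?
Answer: -2278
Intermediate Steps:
y = 775 (y = 11² - 1*(-654) = 121 + 654 = 775)
(y + (14*8)*(-4)) - 2605 = (775 + (14*8)*(-4)) - 2605 = (775 + 112*(-4)) - 2605 = (775 - 448) - 2605 = 327 - 2605 = -2278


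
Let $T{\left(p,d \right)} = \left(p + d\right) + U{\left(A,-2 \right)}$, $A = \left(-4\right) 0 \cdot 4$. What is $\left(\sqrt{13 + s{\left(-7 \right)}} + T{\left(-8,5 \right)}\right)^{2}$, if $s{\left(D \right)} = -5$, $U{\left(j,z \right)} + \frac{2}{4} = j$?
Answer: $\frac{81}{4} - 14 \sqrt{2} \approx 0.45101$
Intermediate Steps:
$A = 0$ ($A = 0 \cdot 4 = 0$)
$U{\left(j,z \right)} = - \frac{1}{2} + j$
$T{\left(p,d \right)} = - \frac{1}{2} + d + p$ ($T{\left(p,d \right)} = \left(p + d\right) + \left(- \frac{1}{2} + 0\right) = \left(d + p\right) - \frac{1}{2} = - \frac{1}{2} + d + p$)
$\left(\sqrt{13 + s{\left(-7 \right)}} + T{\left(-8,5 \right)}\right)^{2} = \left(\sqrt{13 - 5} - \frac{7}{2}\right)^{2} = \left(\sqrt{8} - \frac{7}{2}\right)^{2} = \left(2 \sqrt{2} - \frac{7}{2}\right)^{2} = \left(- \frac{7}{2} + 2 \sqrt{2}\right)^{2}$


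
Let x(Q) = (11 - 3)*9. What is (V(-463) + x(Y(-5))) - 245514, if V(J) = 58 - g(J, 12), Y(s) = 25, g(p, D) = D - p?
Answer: -245859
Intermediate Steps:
x(Q) = 72 (x(Q) = 8*9 = 72)
V(J) = 46 + J (V(J) = 58 - (12 - J) = 58 + (-12 + J) = 46 + J)
(V(-463) + x(Y(-5))) - 245514 = ((46 - 463) + 72) - 245514 = (-417 + 72) - 245514 = -345 - 245514 = -245859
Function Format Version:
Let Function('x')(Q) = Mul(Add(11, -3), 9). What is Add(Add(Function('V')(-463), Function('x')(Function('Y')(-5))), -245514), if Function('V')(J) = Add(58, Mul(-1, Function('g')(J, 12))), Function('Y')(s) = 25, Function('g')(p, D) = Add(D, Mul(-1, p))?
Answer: -245859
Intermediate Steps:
Function('x')(Q) = 72 (Function('x')(Q) = Mul(8, 9) = 72)
Function('V')(J) = Add(46, J) (Function('V')(J) = Add(58, Mul(-1, Add(12, Mul(-1, J)))) = Add(58, Add(-12, J)) = Add(46, J))
Add(Add(Function('V')(-463), Function('x')(Function('Y')(-5))), -245514) = Add(Add(Add(46, -463), 72), -245514) = Add(Add(-417, 72), -245514) = Add(-345, -245514) = -245859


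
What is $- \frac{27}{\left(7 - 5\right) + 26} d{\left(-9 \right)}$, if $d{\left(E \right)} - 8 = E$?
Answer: $\frac{27}{28} \approx 0.96429$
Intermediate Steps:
$d{\left(E \right)} = 8 + E$
$- \frac{27}{\left(7 - 5\right) + 26} d{\left(-9 \right)} = - \frac{27}{\left(7 - 5\right) + 26} \left(8 - 9\right) = - \frac{27}{2 + 26} \left(-1\right) = - \frac{27}{28} \left(-1\right) = \left(-27\right) \frac{1}{28} \left(-1\right) = \left(- \frac{27}{28}\right) \left(-1\right) = \frac{27}{28}$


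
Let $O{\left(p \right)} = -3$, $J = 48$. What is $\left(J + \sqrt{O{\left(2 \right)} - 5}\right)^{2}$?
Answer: $2296 + 192 i \sqrt{2} \approx 2296.0 + 271.53 i$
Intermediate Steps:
$\left(J + \sqrt{O{\left(2 \right)} - 5}\right)^{2} = \left(48 + \sqrt{-3 - 5}\right)^{2} = \left(48 + \sqrt{-8}\right)^{2} = \left(48 + 2 i \sqrt{2}\right)^{2}$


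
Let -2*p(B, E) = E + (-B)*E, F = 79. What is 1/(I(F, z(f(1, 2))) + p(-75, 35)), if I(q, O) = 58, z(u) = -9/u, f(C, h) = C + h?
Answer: -1/1272 ≈ -0.00078616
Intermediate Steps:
p(B, E) = -E/2 + B*E/2 (p(B, E) = -(E + (-B)*E)/2 = -(E - B*E)/2 = -E/2 + B*E/2)
1/(I(F, z(f(1, 2))) + p(-75, 35)) = 1/(58 + (½)*35*(-1 - 75)) = 1/(58 + (½)*35*(-76)) = 1/(58 - 1330) = 1/(-1272) = -1/1272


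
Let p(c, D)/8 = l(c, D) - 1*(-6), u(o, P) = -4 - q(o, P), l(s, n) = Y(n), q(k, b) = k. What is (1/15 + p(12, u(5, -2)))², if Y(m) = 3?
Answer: 1168561/225 ≈ 5193.6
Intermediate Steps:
l(s, n) = 3
u(o, P) = -4 - o
p(c, D) = 72 (p(c, D) = 8*(3 - 1*(-6)) = 8*(3 + 6) = 8*9 = 72)
(1/15 + p(12, u(5, -2)))² = (1/15 + 72)² = (1081/15)² = 1168561/225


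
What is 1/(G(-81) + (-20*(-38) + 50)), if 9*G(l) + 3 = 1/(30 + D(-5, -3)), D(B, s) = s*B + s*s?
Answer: 486/393499 ≈ 0.0012351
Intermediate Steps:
D(B, s) = s² + B*s (D(B, s) = B*s + s² = s² + B*s)
G(l) = -161/486 (G(l) = -⅓ + 1/(9*(30 - 3*(-5 - 3))) = -⅓ + 1/(9*(30 - 3*(-8))) = -⅓ + 1/(9*(30 + 24)) = -⅓ + (⅑)/54 = -⅓ + (⅑)*(1/54) = -⅓ + 1/486 = -161/486)
1/(G(-81) + (-20*(-38) + 50)) = 1/(-161/486 + (-20*(-38) + 50)) = 1/(-161/486 + (760 + 50)) = 1/(-161/486 + 810) = 1/(393499/486) = 486/393499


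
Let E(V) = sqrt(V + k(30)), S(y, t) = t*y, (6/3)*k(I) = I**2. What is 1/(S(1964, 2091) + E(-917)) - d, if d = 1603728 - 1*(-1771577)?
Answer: (-3375305*sqrt(467) + 13861446050819*I)/(sqrt(467) - 4106724*I) ≈ -3.3753e+6 + 1.4901e-8*I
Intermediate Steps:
k(I) = I**2/2
d = 3375305 (d = 1603728 + 1771577 = 3375305)
E(V) = sqrt(450 + V) (E(V) = sqrt(V + (1/2)*30**2) = sqrt(V + (1/2)*900) = sqrt(V + 450) = sqrt(450 + V))
1/(S(1964, 2091) + E(-917)) - d = 1/(2091*1964 + sqrt(450 - 917)) - 1*3375305 = 1/(4106724 + sqrt(-467)) - 3375305 = 1/(4106724 + I*sqrt(467)) - 3375305 = -3375305 + 1/(4106724 + I*sqrt(467))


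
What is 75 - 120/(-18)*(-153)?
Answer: -945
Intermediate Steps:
75 - 120/(-18)*(-153) = 75 - 120*(-1/18)*(-153) = 75 + (20/3)*(-153) = 75 - 1020 = -945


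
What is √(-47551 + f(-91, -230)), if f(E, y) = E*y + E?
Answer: 6*I*√742 ≈ 163.44*I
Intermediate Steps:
f(E, y) = E + E*y
√(-47551 + f(-91, -230)) = √(-47551 - 91*(1 - 230)) = √(-47551 - 91*(-229)) = √(-47551 + 20839) = √(-26712) = 6*I*√742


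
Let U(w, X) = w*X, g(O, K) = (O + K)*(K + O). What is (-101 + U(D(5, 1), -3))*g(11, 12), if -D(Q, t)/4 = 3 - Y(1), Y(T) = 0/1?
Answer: -34385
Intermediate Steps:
g(O, K) = (K + O)² (g(O, K) = (K + O)*(K + O) = (K + O)²)
Y(T) = 0 (Y(T) = 0*1 = 0)
D(Q, t) = -12 (D(Q, t) = -4*(3 - 1*0) = -4*(3 + 0) = -4*3 = -12)
U(w, X) = X*w
(-101 + U(D(5, 1), -3))*g(11, 12) = (-101 - 3*(-12))*(12 + 11)² = (-101 + 36)*23² = -65*529 = -34385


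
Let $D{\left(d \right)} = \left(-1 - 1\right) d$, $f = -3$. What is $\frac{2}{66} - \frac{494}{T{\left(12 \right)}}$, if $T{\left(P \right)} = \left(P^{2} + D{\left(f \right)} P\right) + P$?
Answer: $- \frac{47}{22} \approx -2.1364$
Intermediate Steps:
$D{\left(d \right)} = - 2 d$ ($D{\left(d \right)} = \left(-1 - 1\right) d = - 2 d$)
$T{\left(P \right)} = P^{2} + 7 P$ ($T{\left(P \right)} = \left(P^{2} + \left(-2\right) \left(-3\right) P\right) + P = \left(P^{2} + 6 P\right) + P = P^{2} + 7 P$)
$\frac{2}{66} - \frac{494}{T{\left(12 \right)}} = \frac{2}{66} - \frac{494}{12 \left(7 + 12\right)} = 2 \cdot \frac{1}{66} - \frac{494}{12 \cdot 19} = \frac{1}{33} - \frac{494}{228} = \frac{1}{33} - \frac{13}{6} = - \frac{47}{22}$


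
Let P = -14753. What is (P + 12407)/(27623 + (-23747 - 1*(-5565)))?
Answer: -782/3147 ≈ -0.24849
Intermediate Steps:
(P + 12407)/(27623 + (-23747 - 1*(-5565))) = (-14753 + 12407)/(27623 + (-23747 - 1*(-5565))) = -2346/(27623 + (-23747 + 5565)) = -2346/(27623 - 18182) = -2346/9441 = -2346*1/9441 = -782/3147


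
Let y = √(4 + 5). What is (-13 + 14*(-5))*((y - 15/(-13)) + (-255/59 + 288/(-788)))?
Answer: 6692871/151099 ≈ 44.295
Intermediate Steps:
y = 3 (y = √9 = 3)
(-13 + 14*(-5))*((y - 15/(-13)) + (-255/59 + 288/(-788))) = (-13 + 14*(-5))*((3 - 15/(-13)) + (-255/59 + 288/(-788))) = (-13 - 70)*((3 - 15*(-1/13)) + (-255*1/59 + 288*(-1/788))) = -83*((3 + 15/13) + (-255/59 - 72/197)) = -83*(54/13 - 54483/11623) = -83*(-80637/151099) = 6692871/151099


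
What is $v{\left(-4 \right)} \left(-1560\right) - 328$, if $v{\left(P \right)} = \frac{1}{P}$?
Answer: $62$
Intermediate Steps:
$v{\left(-4 \right)} \left(-1560\right) - 328 = \frac{1}{-4} \left(-1560\right) - 328 = \left(- \frac{1}{4}\right) \left(-1560\right) - 328 = 390 - 328 = 62$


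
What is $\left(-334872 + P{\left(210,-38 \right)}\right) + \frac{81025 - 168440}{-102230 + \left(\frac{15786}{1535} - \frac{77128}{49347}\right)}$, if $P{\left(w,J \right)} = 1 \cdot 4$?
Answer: $- \frac{2592883384337544709}{7743021148088} \approx -3.3487 \cdot 10^{5}$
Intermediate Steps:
$P{\left(w,J \right)} = 4$
$\left(-334872 + P{\left(210,-38 \right)}\right) + \frac{81025 - 168440}{-102230 + \left(\frac{15786}{1535} - \frac{77128}{49347}\right)} = \left(-334872 + 4\right) + \frac{81025 - 168440}{-102230 + \left(\frac{15786}{1535} - \frac{77128}{49347}\right)} = -334868 - \frac{87415}{-102230 + \left(15786 \cdot \frac{1}{1535} - \frac{77128}{49347}\right)} = -334868 - \frac{87415}{-102230 + \left(\frac{15786}{1535} - \frac{77128}{49347}\right)} = -334868 - \frac{87415}{-102230 + \frac{660600262}{75747645}} = -334868 - \frac{87415}{- \frac{7743021148088}{75747645}} = -334868 - - \frac{6621480387675}{7743021148088} = -334868 + \frac{6621480387675}{7743021148088} = - \frac{2592883384337544709}{7743021148088}$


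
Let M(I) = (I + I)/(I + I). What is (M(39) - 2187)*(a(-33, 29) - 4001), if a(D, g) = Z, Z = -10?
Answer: 8768046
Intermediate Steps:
a(D, g) = -10
M(I) = 1 (M(I) = (2*I)/((2*I)) = (2*I)*(1/(2*I)) = 1)
(M(39) - 2187)*(a(-33, 29) - 4001) = (1 - 2187)*(-10 - 4001) = -2186*(-4011) = 8768046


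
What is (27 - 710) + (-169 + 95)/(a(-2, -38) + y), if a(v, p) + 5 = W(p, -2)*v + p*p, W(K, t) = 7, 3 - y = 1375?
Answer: -36273/53 ≈ -684.40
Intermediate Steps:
y = -1372 (y = 3 - 1*1375 = 3 - 1375 = -1372)
a(v, p) = -5 + p² + 7*v (a(v, p) = -5 + (7*v + p*p) = -5 + (7*v + p²) = -5 + (p² + 7*v) = -5 + p² + 7*v)
(27 - 710) + (-169 + 95)/(a(-2, -38) + y) = (27 - 710) + (-169 + 95)/((-5 + (-38)² + 7*(-2)) - 1372) = -683 - 74/((-5 + 1444 - 14) - 1372) = -683 - 74/(1425 - 1372) = -683 - 74/53 = -36273/53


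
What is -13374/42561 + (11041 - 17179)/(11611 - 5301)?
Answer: -19201631/14919995 ≈ -1.2870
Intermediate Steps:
-13374/42561 + (11041 - 17179)/(11611 - 5301) = -13374*1/42561 - 6138/6310 = -1486/4729 - 6138*1/6310 = -1486/4729 - 3069/3155 = -19201631/14919995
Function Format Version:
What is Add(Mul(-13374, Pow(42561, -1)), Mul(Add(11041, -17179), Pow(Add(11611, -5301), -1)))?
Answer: Rational(-19201631, 14919995) ≈ -1.2870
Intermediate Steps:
Add(Mul(-13374, Pow(42561, -1)), Mul(Add(11041, -17179), Pow(Add(11611, -5301), -1))) = Add(Mul(-13374, Rational(1, 42561)), Mul(-6138, Pow(6310, -1))) = Add(Rational(-1486, 4729), Mul(-6138, Rational(1, 6310))) = Add(Rational(-1486, 4729), Rational(-3069, 3155)) = Rational(-19201631, 14919995)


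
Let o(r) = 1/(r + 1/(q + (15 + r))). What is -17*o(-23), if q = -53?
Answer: 1037/1404 ≈ 0.73860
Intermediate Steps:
o(r) = 1/(r + 1/(-38 + r)) (o(r) = 1/(r + 1/(-53 + (15 + r))) = 1/(r + 1/(-38 + r)))
-17*o(-23) = -17*(-38 - 23)/(1 + (-23)**2 - 38*(-23)) = -17*(-61)/(1 + 529 + 874) = -17*(-61)/1404 = -17*(-61/1404) = 1037/1404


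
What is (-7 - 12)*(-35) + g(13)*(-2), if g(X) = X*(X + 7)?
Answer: 145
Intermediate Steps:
g(X) = X*(7 + X)
(-7 - 12)*(-35) + g(13)*(-2) = (-7 - 12)*(-35) + (13*(7 + 13))*(-2) = -19*(-35) + (13*20)*(-2) = 665 + 260*(-2) = 665 - 520 = 145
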